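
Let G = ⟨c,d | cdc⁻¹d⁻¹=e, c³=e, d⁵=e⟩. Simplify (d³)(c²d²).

Compute (d³) · (c²d²) by multiplying left to right and reducing via the relations at each step:
  (d³) · c² = c²d³
  (c²d³) · d² = c²

Answer: c²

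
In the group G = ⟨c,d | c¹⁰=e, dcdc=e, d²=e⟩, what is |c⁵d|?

Compute successive powers until reaching e:
  (c⁵d)¹ = c⁵d, (c⁵d)² = e.
The smallest positive k with (c⁵d)ᵏ = e is 2.

Answer: 2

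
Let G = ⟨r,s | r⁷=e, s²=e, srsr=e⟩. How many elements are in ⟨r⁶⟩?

|⟨r⁶⟩| equals the order of r⁶. Compute successive powers until reaching e:
  (r⁶)¹ = r⁶, (r⁶)² = r⁵, (r⁶)³ = r⁴, (r⁶)⁴ = r³, (r⁶)⁵ = r², (r⁶)⁶ = r, (r⁶)⁷ = e.
The smallest positive k with (r⁶)ᵏ = e is 7, so |⟨r⁶⟩| = 7.

Answer: 7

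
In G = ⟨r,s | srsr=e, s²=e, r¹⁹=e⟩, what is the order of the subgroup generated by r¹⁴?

|⟨r¹⁴⟩| equals the order of r¹⁴. Compute successive powers until reaching e:
  (r¹⁴)¹ = r¹⁴, (r¹⁴)² = r⁹, (r¹⁴)³ = r⁴, (r¹⁴)⁴ = r¹⁸, (r¹⁴)⁵ = r¹³, (r¹⁴)⁶ = r⁸, (r¹⁴)⁷ = r³, (r¹⁴)⁸ = r¹⁷, (r¹⁴)⁹ = r¹², (r¹⁴)¹⁰ = r⁷, (r¹⁴)¹¹ = r², (r¹⁴)¹² = r¹⁶, (r¹⁴)¹³ = r¹¹, (r¹⁴)¹⁴ = r⁶, (r¹⁴)¹⁵ = r, (r¹⁴)¹⁶ = r¹⁵, (r¹⁴)¹⁷ = r¹⁰, (r¹⁴)¹⁸ = r⁵, (r¹⁴)¹⁹ = e.
The smallest positive k with (r¹⁴)ᵏ = e is 19, so |⟨r¹⁴⟩| = 19.

Answer: 19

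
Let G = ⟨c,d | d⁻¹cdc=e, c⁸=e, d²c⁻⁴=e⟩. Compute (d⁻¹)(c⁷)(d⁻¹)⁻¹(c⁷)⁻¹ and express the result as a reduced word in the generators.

[(d⁻¹), (c⁷)] = (d⁻¹)·(c⁷)·(d⁻¹)⁻¹·(c⁷)⁻¹.
  (d⁻¹) · (c⁷) = cd⁻¹
  (cd⁻¹) · d = c
  c · c = c²

Answer: c²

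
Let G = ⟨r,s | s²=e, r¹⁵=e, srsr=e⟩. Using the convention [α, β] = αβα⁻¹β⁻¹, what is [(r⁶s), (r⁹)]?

[(r⁶s), (r⁹)] = (r⁶s)·(r⁹)·(r⁶s)⁻¹·(r⁹)⁻¹.
  (r⁶s) · (r⁹) = r¹²s
  (r¹²s) · (r⁶s) = r⁶
  (r⁶) · (r⁶) = r¹²

Answer: r¹²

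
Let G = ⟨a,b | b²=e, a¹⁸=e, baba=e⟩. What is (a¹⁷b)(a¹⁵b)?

Compute (a¹⁷b) · (a¹⁵b) by multiplying left to right and reducing via the relations at each step:
  (a¹⁷b) · a¹⁵ = a²b
  (a²b) · b = a²

Answer: a²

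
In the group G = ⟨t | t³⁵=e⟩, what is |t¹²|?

Compute successive powers until reaching e:
  (t¹²)¹ = t¹², (t¹²)² = t²⁴, (t¹²)³ = t, (t¹²)⁴ = t¹³, (t¹²)⁵ = t²⁵, (t¹²)⁶ = t², (t¹²)⁷ = t¹⁴, (t¹²)⁸ = t²⁶, (t¹²)⁹ = t³, (t¹²)¹⁰ = t¹⁵, (t¹²)¹¹ = t²⁷, (t¹²)¹² = t⁴, (t¹²)¹³ = t¹⁶, (t¹²)¹⁴ = t²⁸, (t¹²)¹⁵ = t⁵, (t¹²)¹⁶ = t¹⁷, (t¹²)¹⁷ = t²⁹, (t¹²)¹⁸ = t⁶, (t¹²)¹⁹ = t¹⁸, (t¹²)²⁰ = t³⁰, (t¹²)²¹ = t⁷, (t¹²)²² = t¹⁹, (t¹²)²³ = t³¹, (t¹²)²⁴ = t⁸, (t¹²)²⁵ = t²⁰, (t¹²)²⁶ = t³², (t¹²)²⁷ = t⁹, (t¹²)²⁸ = t²¹, (t¹²)²⁹ = t³³, (t¹²)³⁰ = t¹⁰, (t¹²)³¹ = t²², (t¹²)³² = t³⁴, (t¹²)³³ = t¹¹, (t¹²)³⁴ = t²³, (t¹²)³⁵ = e.
The smallest positive k with (t¹²)ᵏ = e is 35.

Answer: 35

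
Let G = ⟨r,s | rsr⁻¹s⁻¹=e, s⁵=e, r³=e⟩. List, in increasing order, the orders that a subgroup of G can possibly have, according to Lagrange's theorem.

|G| = 15 = 3 · 5. By Lagrange's theorem the order of any subgroup divides 15; the divisors of 15 are 1, 3, 5, 15.

Answer: 1, 3, 5, 15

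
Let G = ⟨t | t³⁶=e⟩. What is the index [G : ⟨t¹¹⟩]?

First find ord(t¹¹) by computing successive powers:
  (t¹¹)¹ = t¹¹, (t¹¹)² = t²², (t¹¹)³ = t³³, (t¹¹)⁴ = t⁸, (t¹¹)⁵ = t¹⁹, (t¹¹)⁶ = t³⁰, (t¹¹)⁷ = t⁵, (t¹¹)⁸ = t¹⁶, (t¹¹)⁹ = t²⁷, (t¹¹)¹⁰ = t², (t¹¹)¹¹ = t¹³, (t¹¹)¹² = t²⁴, (t¹¹)¹³ = t³⁵, (t¹¹)¹⁴ = t¹⁰, (t¹¹)¹⁵ = t²¹, (t¹¹)¹⁶ = t³², (t¹¹)¹⁷ = t⁷, (t¹¹)¹⁸ = t¹⁸, (t¹¹)¹⁹ = t²⁹, (t¹¹)²⁰ = t⁴, (t¹¹)²¹ = t¹⁵, (t¹¹)²² = t²⁶, (t¹¹)²³ = t, (t¹¹)²⁴ = t¹², (t¹¹)²⁵ = t²³, (t¹¹)²⁶ = t³⁴, (t¹¹)²⁷ = t⁹, (t¹¹)²⁸ = t²⁰, (t¹¹)²⁹ = t³¹, (t¹¹)³⁰ = t⁶, (t¹¹)³¹ = t¹⁷, (t¹¹)³² = t²⁸, (t¹¹)³³ = t³, (t¹¹)³⁴ = t¹⁴, (t¹¹)³⁵ = t²⁵, (t¹¹)³⁶ = e.
So |⟨t¹¹⟩| = ord(t¹¹) = 36. With |G| = 36, by Lagrange [G : ⟨t¹¹⟩] = 36/36 = 1.

Answer: 1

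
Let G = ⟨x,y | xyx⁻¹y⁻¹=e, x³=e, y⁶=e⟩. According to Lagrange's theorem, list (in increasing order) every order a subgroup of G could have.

|G| = 18 = 2 · 3². By Lagrange's theorem the order of any subgroup divides 18; the divisors of 18 are 1, 2, 3, 6, 9, 18.

Answer: 1, 2, 3, 6, 9, 18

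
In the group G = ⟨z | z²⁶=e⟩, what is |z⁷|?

Compute successive powers until reaching e:
  (z⁷)¹ = z⁷, (z⁷)² = z¹⁴, (z⁷)³ = z²¹, (z⁷)⁴ = z², (z⁷)⁵ = z⁹, (z⁷)⁶ = z¹⁶, (z⁷)⁷ = z²³, (z⁷)⁸ = z⁴, (z⁷)⁹ = z¹¹, (z⁷)¹⁰ = z¹⁸, (z⁷)¹¹ = z²⁵, (z⁷)¹² = z⁶, (z⁷)¹³ = z¹³, (z⁷)¹⁴ = z²⁰, (z⁷)¹⁵ = z, (z⁷)¹⁶ = z⁸, (z⁷)¹⁷ = z¹⁵, (z⁷)¹⁸ = z²², (z⁷)¹⁹ = z³, (z⁷)²⁰ = z¹⁰, (z⁷)²¹ = z¹⁷, (z⁷)²² = z²⁴, (z⁷)²³ = z⁵, (z⁷)²⁴ = z¹², (z⁷)²⁵ = z¹⁹, (z⁷)²⁶ = e.
The smallest positive k with (z⁷)ᵏ = e is 26.

Answer: 26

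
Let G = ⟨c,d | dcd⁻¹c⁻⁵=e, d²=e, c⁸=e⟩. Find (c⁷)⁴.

Compute successive powers of (c⁷), reducing at each step:
  (c⁷)²: (c⁷) · c⁷ = c⁶
  (c⁷)³: (c⁶) · c⁷ = c⁵
  (c⁷)⁴: (c⁵) · c⁷ = c⁴

Answer: c⁴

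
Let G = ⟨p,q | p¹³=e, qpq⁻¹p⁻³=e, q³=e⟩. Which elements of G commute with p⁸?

⟨p⁸⟩ ⊆ C_G(p⁸) since powers of p⁸ commute with p⁸; so |C_G(p⁸)| ≥ |⟨p⁸⟩| = 13.
By orbit–stabilizer, |C_G(p⁸)| = |G| / |conj. class of p⁸| = 39 / 3 = 13.
The 13 elements commuting with p⁸ are {e, p, p², p³, p⁴, p⁵, p⁶, p⁷, p⁸, p⁹, p¹⁰, p¹¹, p¹²}.

Answer: {e, p, p², p³, p⁴, p⁵, p⁶, p⁷, p⁸, p⁹, p¹⁰, p¹¹, p¹²}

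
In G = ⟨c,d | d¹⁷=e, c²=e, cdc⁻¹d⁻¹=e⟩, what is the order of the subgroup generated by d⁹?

|⟨d⁹⟩| equals the order of d⁹. Compute successive powers until reaching e:
  (d⁹)¹ = d⁹, (d⁹)² = d, (d⁹)³ = d¹⁰, (d⁹)⁴ = d², (d⁹)⁵ = d¹¹, (d⁹)⁶ = d³, (d⁹)⁷ = d¹², (d⁹)⁸ = d⁴, (d⁹)⁹ = d¹³, (d⁹)¹⁰ = d⁵, (d⁹)¹¹ = d¹⁴, (d⁹)¹² = d⁶, (d⁹)¹³ = d¹⁵, (d⁹)¹⁴ = d⁷, (d⁹)¹⁵ = d¹⁶, (d⁹)¹⁶ = d⁸, (d⁹)¹⁷ = e.
The smallest positive k with (d⁹)ᵏ = e is 17, so |⟨d⁹⟩| = 17.

Answer: 17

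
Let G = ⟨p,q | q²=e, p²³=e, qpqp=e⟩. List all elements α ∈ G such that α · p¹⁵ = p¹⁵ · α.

⟨p¹⁵⟩ ⊆ C_G(p¹⁵) since powers of p¹⁵ commute with p¹⁵; so |C_G(p¹⁵)| ≥ |⟨p¹⁵⟩| = 23.
By orbit–stabilizer, |C_G(p¹⁵)| = |G| / |conj. class of p¹⁵| = 46 / 2 = 23.
The 23 elements commuting with p¹⁵ are {e, p, p², p³, p⁴, p⁵, p⁶, p⁷, p⁸, p⁹, p¹⁰, p¹¹, p¹², p¹³, p¹⁴, p¹⁵, p¹⁶, p¹⁷, p¹⁸, p¹⁹, p²⁰, p²¹, p²²}.

Answer: {e, p, p², p³, p⁴, p⁵, p⁶, p⁷, p⁸, p⁹, p¹⁰, p¹¹, p¹², p¹³, p¹⁴, p¹⁵, p¹⁶, p¹⁷, p¹⁸, p¹⁹, p²⁰, p²¹, p²²}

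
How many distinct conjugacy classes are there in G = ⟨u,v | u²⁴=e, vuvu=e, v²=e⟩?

The conjugacy classes (representative and size) are:
  [e] (size 1), [u²³] (size 2), [u²] (size 2), [u³] (size 2), [u²⁰] (size 2), [u¹⁹] (size 2), [u⁶] (size 2), [u⁷] (size 2), [u⁸] (size 2), [u⁹] (size 2), [u¹⁴] (size 2), [u¹¹] (size 2), [u¹²] (size 1), [u⁴v] (size 12), [u⁵v] (size 12).
Class equation: 1 + 2 + 2 + 2 + 2 + 2 + 2 + 2 + 2 + 2 + 2 + 2 + 1 + 12 + 12 = 48 = |G|. So G has 15 conjugacy classes.

Answer: 15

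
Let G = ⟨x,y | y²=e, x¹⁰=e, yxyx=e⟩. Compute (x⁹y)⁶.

Compute successive powers of (x⁹y), reducing at each step:
  (x⁹y)²: (x⁹y) · x⁹ = y;   y · y = e
  (x⁹y)³: e · x⁹ = x⁹;   (x⁹) · y = x⁹y
  (x⁹y)⁴: (x⁹y) · x⁹ = y;   y · y = e
  (x⁹y)⁵: e · x⁹ = x⁹;   (x⁹) · y = x⁹y
  (x⁹y)⁶: (x⁹y) · x⁹ = y;   y · y = e

Answer: e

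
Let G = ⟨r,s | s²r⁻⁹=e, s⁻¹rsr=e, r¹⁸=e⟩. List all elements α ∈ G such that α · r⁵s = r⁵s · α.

⟨r⁵s⟩ ⊆ C_G(r⁵s) since powers of r⁵s commute with r⁵s; so |C_G(r⁵s)| ≥ |⟨r⁵s⟩| = 4.
By orbit–stabilizer, |C_G(r⁵s)| = |G| / |conj. class of r⁵s| = 36 / 9 = 4.
The 4 elements commuting with r⁵s are {e, r⁹, r⁵s, r⁵s⁻¹}.

Answer: {e, r⁹, r⁵s, r⁵s⁻¹}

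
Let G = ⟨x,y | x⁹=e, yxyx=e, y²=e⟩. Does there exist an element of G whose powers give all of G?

Every cyclic group is abelian. But x·y = xy while y·x = x⁸y, so x·y ≠ y·x and G is not abelian. Hence G is not cyclic.

Answer: No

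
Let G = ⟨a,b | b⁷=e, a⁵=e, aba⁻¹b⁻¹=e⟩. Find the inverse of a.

The order of a is 5 (smallest k with aᵏ = e), so a⁻¹ = a⁴ = a⁴.
Check: a · (a⁴) → a · a⁴ = e, giving e as required.

Answer: a⁴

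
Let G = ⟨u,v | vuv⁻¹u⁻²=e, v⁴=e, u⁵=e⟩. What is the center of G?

An element z ∈ Z(G) iff z commutes with every generator.
For example e is central: e·u = u = u·e; e·v = v = v·e.
Whereas u ∉ Z(G) since u·v = uv ≠ u²v = v·u.
Checking each of the 20 elements this way gives Z(G) = {e}, of order 1.

Answer: {e}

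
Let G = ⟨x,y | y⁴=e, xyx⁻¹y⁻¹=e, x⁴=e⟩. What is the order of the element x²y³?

Compute successive powers until reaching e:
  (x²y³)¹ = x²y³, (x²y³)² = y², (x²y³)³ = x²y, (x²y³)⁴ = e.
The smallest positive k with (x²y³)ᵏ = e is 4.

Answer: 4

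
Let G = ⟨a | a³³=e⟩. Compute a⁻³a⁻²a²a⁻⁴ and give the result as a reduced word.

Multiply left to right, reducing at each step:
  (a³⁰) · a⁻² = a²⁸
  (a²⁸) · a² = a³⁰
  (a³⁰) · a⁻⁴ = a²⁶

Answer: a²⁶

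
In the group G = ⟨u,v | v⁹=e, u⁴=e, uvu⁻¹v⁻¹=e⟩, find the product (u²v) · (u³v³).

Compute (u²v) · (u³v³) by multiplying left to right and reducing via the relations at each step:
  (u²v) · u³ = uv
  (uv) · v³ = uv⁴

Answer: uv⁴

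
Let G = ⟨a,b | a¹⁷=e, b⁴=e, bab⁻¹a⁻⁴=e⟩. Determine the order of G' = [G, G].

G' = [G, G] is generated by all commutators. The generator-pair commutators are: [a, b] = a¹⁴.
The subgroup they normally generate is {e, a, a², a³, a⁴, a⁵, a⁶, a⁷, a⁸, a⁹, a¹⁰, a¹¹, a¹², a¹³, a¹⁴, a¹⁵, a¹⁶}, of order 17.
Check: |G/G'| = 68/17 = 4 is the order of the abelianisation.

Answer: 17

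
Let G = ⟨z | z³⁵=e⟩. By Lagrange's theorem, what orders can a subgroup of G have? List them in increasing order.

|G| = 35 = 5 · 7. By Lagrange's theorem the order of any subgroup divides 35; the divisors of 35 are 1, 5, 7, 35.

Answer: 1, 5, 7, 35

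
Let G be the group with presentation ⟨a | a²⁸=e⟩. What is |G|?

G is generated by a single element, so G is cyclic. The relator gives a²⁸ = e and no smaller power is forced to be e, so the 28 powers {a, e, a², a³, a⁴, a⁵, a⁶, a⁷, a⁸, a⁹, a²², a²³, a²¹, a²⁰, a²⁴, a²⁵, a²⁶, a²⁷, a¹², a¹³, a¹¹, a¹⁰, a¹⁴, a¹⁵, a¹⁶, a¹⁷, a¹⁸, a¹⁹} are distinct. Hence |G| = 28.

Answer: 28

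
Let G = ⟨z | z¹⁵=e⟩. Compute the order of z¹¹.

Compute successive powers until reaching e:
  (z¹¹)¹ = z¹¹, (z¹¹)² = z⁷, (z¹¹)³ = z³, (z¹¹)⁴ = z¹⁴, (z¹¹)⁵ = z¹⁰, (z¹¹)⁶ = z⁶, (z¹¹)⁷ = z², (z¹¹)⁸ = z¹³, (z¹¹)⁹ = z⁹, (z¹¹)¹⁰ = z⁵, (z¹¹)¹¹ = z, (z¹¹)¹² = z¹², (z¹¹)¹³ = z⁸, (z¹¹)¹⁴ = z⁴, (z¹¹)¹⁵ = e.
The smallest positive k with (z¹¹)ᵏ = e is 15.

Answer: 15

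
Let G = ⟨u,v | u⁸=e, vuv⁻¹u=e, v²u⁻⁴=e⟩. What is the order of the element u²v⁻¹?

Compute successive powers until reaching e:
  (u²v⁻¹)¹ = u²v⁻¹, (u²v⁻¹)² = u⁴, (u²v⁻¹)³ = u²v, (u²v⁻¹)⁴ = e.
The smallest positive k with (u²v⁻¹)ᵏ = e is 4.

Answer: 4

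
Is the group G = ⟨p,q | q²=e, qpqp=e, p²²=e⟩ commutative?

p·q = pq but q·p = p²¹q, so p·q ≠ q·p and G is not abelian.

Answer: No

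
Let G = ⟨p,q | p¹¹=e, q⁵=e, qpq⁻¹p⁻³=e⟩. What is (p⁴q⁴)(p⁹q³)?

Compute (p⁴q⁴) · (p⁹q³) by multiplying left to right and reducing via the relations at each step:
  (p⁴q⁴) · p⁹ = p⁷q⁴
  (p⁷q⁴) · q³ = p⁷q²

Answer: p⁷q²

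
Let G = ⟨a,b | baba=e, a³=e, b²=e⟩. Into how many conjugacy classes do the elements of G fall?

The conjugacy classes (representative and size) are:
  [e] (size 1), [a] (size 2), [ab] (size 3).
Class equation: 1 + 2 + 3 = 6 = |G|. So G has 3 conjugacy classes.

Answer: 3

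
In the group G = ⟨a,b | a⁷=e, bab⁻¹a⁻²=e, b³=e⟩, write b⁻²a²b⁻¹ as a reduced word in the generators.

Multiply left to right, reducing at each step:
  b · a² = a⁴b
  (a⁴b) · b⁻¹ = a⁴

Answer: a⁴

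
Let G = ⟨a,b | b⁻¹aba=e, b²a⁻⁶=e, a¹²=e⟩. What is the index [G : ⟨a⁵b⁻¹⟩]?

First find ord(a⁵b⁻¹) by computing successive powers:
  (a⁵b⁻¹)¹ = a⁵b⁻¹, (a⁵b⁻¹)² = a⁶, (a⁵b⁻¹)³ = a⁵b, (a⁵b⁻¹)⁴ = e.
So |⟨a⁵b⁻¹⟩| = ord(a⁵b⁻¹) = 4. With |G| = 24, by Lagrange [G : ⟨a⁵b⁻¹⟩] = 24/4 = 6.

Answer: 6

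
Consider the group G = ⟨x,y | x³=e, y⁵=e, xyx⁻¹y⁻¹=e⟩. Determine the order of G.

Enumerate words in the generators, reducing via the relations: the distinct elements are
  {e, x, y, xy, x², y², y³, y⁴, xy², xy³, xy⁴, x²y, x²y², x²y³, x²y⁴}.
No further products give new elements, so |G| = 15.

Answer: 15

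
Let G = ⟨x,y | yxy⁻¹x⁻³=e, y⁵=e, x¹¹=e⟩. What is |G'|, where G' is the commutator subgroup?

G' = [G, G] is generated by all commutators. The generator-pair commutators are: [x, y] = x⁹.
The subgroup they normally generate is {e, x, x², x³, x⁴, x⁵, x⁶, x⁷, x⁸, x⁹, x¹⁰}, of order 11.
Check: |G/G'| = 55/11 = 5 is the order of the abelianisation.

Answer: 11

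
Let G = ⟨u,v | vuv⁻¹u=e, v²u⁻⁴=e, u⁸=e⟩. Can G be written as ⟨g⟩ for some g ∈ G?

Every cyclic group is abelian. But u·v = uv while v·u = u³v⁻¹, so u·v ≠ v·u and G is not abelian. Hence G is not cyclic.

Answer: No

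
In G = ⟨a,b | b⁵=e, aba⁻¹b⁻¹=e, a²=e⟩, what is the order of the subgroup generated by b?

|⟨b⟩| equals the order of b. Compute successive powers until reaching e:
  b¹ = b, b² = b², b³ = b³, b⁴ = b⁴, b⁵ = e.
The smallest positive k with bᵏ = e is 5, so |⟨b⟩| = 5.

Answer: 5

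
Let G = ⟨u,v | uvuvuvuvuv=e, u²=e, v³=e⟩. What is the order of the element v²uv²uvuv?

Compute successive powers until reaching e:
  (v²uv²uvuv)¹ = v²uv²uvuv, (v²uv²uvuv)² = e.
The smallest positive k with (v²uv²uvuv)ᵏ = e is 2.

Answer: 2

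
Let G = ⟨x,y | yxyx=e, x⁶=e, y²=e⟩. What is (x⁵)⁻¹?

The order of (x⁵) is 6 (smallest k with (x⁵)ᵏ = e), so (x⁵)⁻¹ = (x⁵)⁵ = x.
Check: (x⁵) · x → (x⁵) · x = e, giving e as required.

Answer: x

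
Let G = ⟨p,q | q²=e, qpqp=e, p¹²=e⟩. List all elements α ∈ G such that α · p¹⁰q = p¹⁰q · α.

⟨p¹⁰q⟩ ⊆ C_G(p¹⁰q) since powers of p¹⁰q commute with p¹⁰q; so |C_G(p¹⁰q)| ≥ |⟨p¹⁰q⟩| = 2.
By orbit–stabilizer, |C_G(p¹⁰q)| = |G| / |conj. class of p¹⁰q| = 24 / 6 = 4.
The 4 elements commuting with p¹⁰q are {e, p⁶, p⁴q, p¹⁰q}.

Answer: {e, p⁶, p⁴q, p¹⁰q}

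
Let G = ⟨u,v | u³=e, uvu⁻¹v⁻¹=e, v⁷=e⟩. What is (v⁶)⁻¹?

The order of (v⁶) is 7 (smallest k with (v⁶)ᵏ = e), so (v⁶)⁻¹ = (v⁶)⁶ = v.
Check: (v⁶) · v → (v⁶) · v = e, giving e as required.

Answer: v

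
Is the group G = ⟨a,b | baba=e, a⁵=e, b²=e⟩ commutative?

a·b = ab but b·a = a⁴b, so a·b ≠ b·a and G is not abelian.

Answer: No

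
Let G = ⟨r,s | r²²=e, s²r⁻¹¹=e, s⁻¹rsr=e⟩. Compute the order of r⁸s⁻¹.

Compute successive powers until reaching e:
  (r⁸s⁻¹)¹ = r⁸s⁻¹, (r⁸s⁻¹)² = r¹¹, (r⁸s⁻¹)³ = r⁸s, (r⁸s⁻¹)⁴ = e.
The smallest positive k with (r⁸s⁻¹)ᵏ = e is 4.

Answer: 4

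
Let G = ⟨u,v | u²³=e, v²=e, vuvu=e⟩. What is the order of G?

Enumerate words in the generators, reducing via the relations: the distinct elements are
  {e, u, v, uv, u², u³, u⁴, u⁵, u⁶, u⁷, u⁸, u⁹, u²v, u²², u²¹, u²⁰, u³v, u¹², u¹³, u¹¹, u¹⁰, u¹⁴, u¹⁵, u¹⁶, u¹⁷, u¹⁸, u¹⁹, u⁴v, u⁵v, u⁶v, u⁷v, u⁸v, u⁹v, u²²v, u²¹v, u²⁰v, u¹²v, u¹³v, u¹¹v, u¹⁰v, u¹⁴v, u¹⁵v, u¹⁶v, u¹⁷v, u¹⁸v, u¹⁹v}.
No further products give new elements, so |G| = 46.

Answer: 46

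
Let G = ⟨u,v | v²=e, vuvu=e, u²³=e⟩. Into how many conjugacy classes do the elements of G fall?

The conjugacy classes (representative and size) are:
  [e] (size 1), [u] (size 2), [u²¹] (size 2), [u²⁰] (size 2), [u⁴] (size 2), [u¹⁸] (size 2), [u⁶] (size 2), [u¹⁶] (size 2), [u⁸] (size 2), [u⁹] (size 2), [u¹⁰] (size 2), [u¹²] (size 2), [u¹⁸v] (size 23).
Class equation: 1 + 2 + 2 + 2 + 2 + 2 + 2 + 2 + 2 + 2 + 2 + 2 + 23 = 46 = |G|. So G has 13 conjugacy classes.

Answer: 13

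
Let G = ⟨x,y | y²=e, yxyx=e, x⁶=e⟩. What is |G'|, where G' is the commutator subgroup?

G' = [G, G] is generated by all commutators. The generator-pair commutators are: [x, y] = x².
The subgroup they normally generate is {e, x², x⁴}, of order 3.
Check: |G/G'| = 12/3 = 4 is the order of the abelianisation.

Answer: 3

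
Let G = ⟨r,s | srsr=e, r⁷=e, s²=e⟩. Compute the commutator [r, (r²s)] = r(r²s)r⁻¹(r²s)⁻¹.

[r, (r²s)] = r·(r²s)·r⁻¹·(r²s)⁻¹.
  r · (r²s) = r³s
  (r³s) · (r⁶) = r⁴s
  (r⁴s) · (r²s) = r²

Answer: r²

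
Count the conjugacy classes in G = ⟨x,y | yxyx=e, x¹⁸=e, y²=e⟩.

The conjugacy classes (representative and size) are:
  [e] (size 1), [x] (size 2), [x²] (size 2), [x³] (size 2), [x¹⁴] (size 2), [x⁵] (size 2), [x¹²] (size 2), [x⁷] (size 2), [x¹⁰] (size 2), [x⁹] (size 1), [x¹⁰y] (size 9), [xy] (size 9).
Class equation: 1 + 2 + 2 + 2 + 2 + 2 + 2 + 2 + 2 + 1 + 9 + 9 = 36 = |G|. So G has 12 conjugacy classes.

Answer: 12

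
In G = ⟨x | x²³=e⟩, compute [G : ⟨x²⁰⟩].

First find ord(x²⁰) by computing successive powers:
  (x²⁰)¹ = x²⁰, (x²⁰)² = x¹⁷, (x²⁰)³ = x¹⁴, (x²⁰)⁴ = x¹¹, (x²⁰)⁵ = x⁸, (x²⁰)⁶ = x⁵, (x²⁰)⁷ = x², (x²⁰)⁸ = x²², (x²⁰)⁹ = x¹⁹, (x²⁰)¹⁰ = x¹⁶, (x²⁰)¹¹ = x¹³, (x²⁰)¹² = x¹⁰, (x²⁰)¹³ = x⁷, (x²⁰)¹⁴ = x⁴, (x²⁰)¹⁵ = x, (x²⁰)¹⁶ = x²¹, (x²⁰)¹⁷ = x¹⁸, (x²⁰)¹⁸ = x¹⁵, (x²⁰)¹⁹ = x¹², (x²⁰)²⁰ = x⁹, (x²⁰)²¹ = x⁶, (x²⁰)²² = x³, (x²⁰)²³ = e.
So |⟨x²⁰⟩| = ord(x²⁰) = 23. With |G| = 23, by Lagrange [G : ⟨x²⁰⟩] = 23/23 = 1.

Answer: 1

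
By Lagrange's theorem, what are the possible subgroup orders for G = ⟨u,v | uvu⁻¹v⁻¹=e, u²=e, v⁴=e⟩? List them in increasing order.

|G| = 8 = 2³. By Lagrange's theorem the order of any subgroup divides 8; the divisors of 8 are 1, 2, 4, 8.

Answer: 1, 2, 4, 8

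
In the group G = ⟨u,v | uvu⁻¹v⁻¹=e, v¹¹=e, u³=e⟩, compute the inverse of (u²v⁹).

The order of (u²v⁹) is 33 (smallest k with (u²v⁹)ᵏ = e), so (u²v⁹)⁻¹ = (u²v⁹)³² = uv².
Check: (u²v⁹) · (uv²) → (u²v⁹) · u = v⁹;   (v⁹) · v² = e, giving e as required.

Answer: uv²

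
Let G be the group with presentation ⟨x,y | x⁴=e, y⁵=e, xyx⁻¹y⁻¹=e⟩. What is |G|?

Enumerate words in the generators, reducing via the relations: the distinct elements are
  {e, x, y, xy, x², x³, y², y³, y⁴, xy², xy³, xy⁴, x²y, x³y, x²y², x²y³, x²y⁴, x³y², x³y³, x³y⁴}.
No further products give new elements, so |G| = 20.

Answer: 20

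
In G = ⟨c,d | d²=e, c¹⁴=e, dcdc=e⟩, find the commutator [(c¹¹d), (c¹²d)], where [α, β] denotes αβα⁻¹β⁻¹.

[(c¹¹d), (c¹²d)] = (c¹¹d)·(c¹²d)·(c¹¹d)⁻¹·(c¹²d)⁻¹.
  (c¹¹d) · (c¹²d) = c¹³
  (c¹³) · (c¹¹d) = c¹⁰d
  (c¹⁰d) · (c¹²d) = c¹²

Answer: c¹²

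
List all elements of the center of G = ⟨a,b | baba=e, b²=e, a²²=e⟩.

An element z ∈ Z(G) iff z commutes with every generator.
For example a¹¹ is central: (a¹¹)·a = a¹² = a·(a¹¹); (a¹¹)·b = a¹¹b = b·(a¹¹).
Whereas a ∉ Z(G) since a·b = ab ≠ a²¹b = b·a.
Checking each of the 44 elements this way gives Z(G) = {e, a¹¹}, of order 2.

Answer: {e, a¹¹}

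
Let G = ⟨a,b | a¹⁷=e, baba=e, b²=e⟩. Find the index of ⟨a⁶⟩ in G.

First find ord(a⁶) by computing successive powers:
  (a⁶)¹ = a⁶, (a⁶)² = a¹², (a⁶)³ = a, (a⁶)⁴ = a⁷, (a⁶)⁵ = a¹³, (a⁶)⁶ = a², (a⁶)⁷ = a⁸, (a⁶)⁸ = a¹⁴, (a⁶)⁹ = a³, (a⁶)¹⁰ = a⁹, (a⁶)¹¹ = a¹⁵, (a⁶)¹² = a⁴, (a⁶)¹³ = a¹⁰, (a⁶)¹⁴ = a¹⁶, (a⁶)¹⁵ = a⁵, (a⁶)¹⁶ = a¹¹, (a⁶)¹⁷ = e.
So |⟨a⁶⟩| = ord(a⁶) = 17. With |G| = 34, by Lagrange [G : ⟨a⁶⟩] = 34/17 = 2.

Answer: 2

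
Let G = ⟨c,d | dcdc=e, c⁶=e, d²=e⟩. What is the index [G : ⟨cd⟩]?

First find ord(cd) by computing successive powers:
  (cd)¹ = cd, (cd)² = e.
So |⟨cd⟩| = ord(cd) = 2. With |G| = 12, by Lagrange [G : ⟨cd⟩] = 12/2 = 6.

Answer: 6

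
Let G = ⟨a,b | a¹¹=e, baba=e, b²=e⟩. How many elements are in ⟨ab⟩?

|⟨ab⟩| equals the order of ab. Compute successive powers until reaching e:
  (ab)¹ = ab, (ab)² = e.
The smallest positive k with (ab)ᵏ = e is 2, so |⟨ab⟩| = 2.

Answer: 2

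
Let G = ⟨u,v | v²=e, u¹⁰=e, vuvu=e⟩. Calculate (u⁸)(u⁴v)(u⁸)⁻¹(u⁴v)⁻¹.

[(u⁸), (u⁴v)] = (u⁸)·(u⁴v)·(u⁸)⁻¹·(u⁴v)⁻¹.
  (u⁸) · (u⁴v) = u²v
  (u²v) · (u²) = v
  v · (u⁴v) = u⁶

Answer: u⁶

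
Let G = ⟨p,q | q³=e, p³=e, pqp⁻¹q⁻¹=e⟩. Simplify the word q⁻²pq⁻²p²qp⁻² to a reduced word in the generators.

Multiply left to right, reducing at each step:
  q · p = pq
  (pq) · q⁻² = pq²
  (pq²) · p² = q²
  (q²) · q = e
  e · p⁻² = p

Answer: p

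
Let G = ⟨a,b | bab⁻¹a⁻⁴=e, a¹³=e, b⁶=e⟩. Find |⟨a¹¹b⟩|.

|⟨a¹¹b⟩| equals the order of a¹¹b. Compute successive powers until reaching e:
  (a¹¹b)¹ = a¹¹b, (a¹¹b)² = a³b², (a¹¹b)³ = a¹⁰b³, (a¹¹b)⁴ = a¹²b⁴, (a¹¹b)⁵ = a⁷b⁵, (a¹¹b)⁶ = e.
The smallest positive k with (a¹¹b)ᵏ = e is 6, so |⟨a¹¹b⟩| = 6.

Answer: 6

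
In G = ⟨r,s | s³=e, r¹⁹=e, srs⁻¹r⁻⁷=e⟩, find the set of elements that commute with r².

⟨r²⟩ ⊆ C_G(r²) since powers of r² commute with r²; so |C_G(r²)| ≥ |⟨r²⟩| = 19.
By orbit–stabilizer, |C_G(r²)| = |G| / |conj. class of r²| = 57 / 3 = 19.
The 19 elements commuting with r² are {e, r, r², r³, r⁴, r⁵, r⁶, r⁷, r⁸, r⁹, r¹⁰, r¹¹, r¹², r¹³, r¹⁴, r¹⁵, r¹⁶, r¹⁷, r¹⁸}.

Answer: {e, r, r², r³, r⁴, r⁵, r⁶, r⁷, r⁸, r⁹, r¹⁰, r¹¹, r¹², r¹³, r¹⁴, r¹⁵, r¹⁶, r¹⁷, r¹⁸}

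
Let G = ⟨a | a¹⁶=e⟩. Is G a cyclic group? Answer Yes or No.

|G| = 16. The element a has order 16 (its powers give 16 distinct elements), so ⟨a⟩ = G and G is cyclic.

Answer: Yes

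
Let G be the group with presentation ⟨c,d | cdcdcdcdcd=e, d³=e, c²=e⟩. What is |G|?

Enumerate words in the generators, reducing via the relations: the distinct elements are
  {c, d, e, cd, dc, d², cdc, cd², dcd, d²c, cdcd, cd²c, dcdc, dcd², d²cd, cdcdc, cdcd², cd²cd, dcd²c, d²cdc, d²cd², cdcd²c, cd²cdc, cd²cd², dcdcd², dcd²cd, d²cdcd, d²cd²c, cdcd²cd, cd²cdcd, cd²cd²c, dcdcd²c, dcd²cdc, dcd²cd², d²cdcd², d²cd²cd, cdcd²cdc, cdcd²cd², cd²cdcd², dcdcd²cd, dcd²cdcd, d²cdcd²c, d²cd²cdc, cdcd²cdcd, cd²cdcd²c, dcdcd²cd², dcd²cdcd², d²cdcd²cd, d²cd²cdcd, cdcd²cdcd², cd²cdcd²cd, dcd²cdcd²c, d²cdcd²cdc, d²cdcd²cd², d²cd²cdcd², cdcd²cdcd²c, cd²cdcd²cdc, cd²cdcd²cd², dcd²cdcd²cd, cdcd²cdcd²cd}.
No further products give new elements, so |G| = 60.

Answer: 60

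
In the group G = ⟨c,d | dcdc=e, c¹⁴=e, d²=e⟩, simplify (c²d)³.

Compute successive powers of (c²d), reducing at each step:
  (c²d)²: (c²d) · c² = d;   d · d = e
  (c²d)³: e · c² = c²;   (c²) · d = c²d

Answer: c²d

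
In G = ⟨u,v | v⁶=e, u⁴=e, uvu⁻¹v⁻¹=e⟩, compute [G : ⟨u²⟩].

First find ord(u²) by computing successive powers:
  (u²)¹ = u², (u²)² = e.
So |⟨u²⟩| = ord(u²) = 2. With |G| = 24, by Lagrange [G : ⟨u²⟩] = 24/2 = 12.

Answer: 12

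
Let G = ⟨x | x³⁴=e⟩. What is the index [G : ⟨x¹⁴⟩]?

First find ord(x¹⁴) by computing successive powers:
  (x¹⁴)¹ = x¹⁴, (x¹⁴)² = x²⁸, (x¹⁴)³ = x⁸, (x¹⁴)⁴ = x²², (x¹⁴)⁵ = x², (x¹⁴)⁶ = x¹⁶, (x¹⁴)⁷ = x³⁰, (x¹⁴)⁸ = x¹⁰, (x¹⁴)⁹ = x²⁴, (x¹⁴)¹⁰ = x⁴, (x¹⁴)¹¹ = x¹⁸, (x¹⁴)¹² = x³², (x¹⁴)¹³ = x¹², (x¹⁴)¹⁴ = x²⁶, (x¹⁴)¹⁵ = x⁶, (x¹⁴)¹⁶ = x²⁰, (x¹⁴)¹⁷ = e.
So |⟨x¹⁴⟩| = ord(x¹⁴) = 17. With |G| = 34, by Lagrange [G : ⟨x¹⁴⟩] = 34/17 = 2.

Answer: 2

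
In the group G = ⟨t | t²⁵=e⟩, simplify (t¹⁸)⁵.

Compute successive powers of (t¹⁸), reducing at each step:
  (t¹⁸)²: (t¹⁸) · t¹⁸ = t¹¹
  (t¹⁸)³: (t¹¹) · t¹⁸ = t⁴
  (t¹⁸)⁴: (t⁴) · t¹⁸ = t²²
  (t¹⁸)⁵: (t²²) · t¹⁸ = t¹⁵

Answer: t¹⁵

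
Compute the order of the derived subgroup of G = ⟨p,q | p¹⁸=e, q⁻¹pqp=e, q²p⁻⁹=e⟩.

G' = [G, G] is generated by all commutators. The generator-pair commutators are: [p, q] = p².
The subgroup they normally generate is {e, p², p⁴, p⁶, p⁸, p¹⁰, p¹², p¹⁴, p¹⁶}, of order 9.
Check: |G/G'| = 36/9 = 4 is the order of the abelianisation.

Answer: 9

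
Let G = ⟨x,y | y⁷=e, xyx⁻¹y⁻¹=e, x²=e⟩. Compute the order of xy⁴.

Compute successive powers until reaching e:
  (xy⁴)¹ = xy⁴, (xy⁴)² = y, (xy⁴)³ = xy⁵, (xy⁴)⁴ = y², (xy⁴)⁵ = xy⁶, (xy⁴)⁶ = y³, (xy⁴)⁷ = x, (xy⁴)⁸ = y⁴, (xy⁴)⁹ = xy, (xy⁴)¹⁰ = y⁵, (xy⁴)¹¹ = xy², (xy⁴)¹² = y⁶, (xy⁴)¹³ = xy³, (xy⁴)¹⁴ = e.
The smallest positive k with (xy⁴)ᵏ = e is 14.

Answer: 14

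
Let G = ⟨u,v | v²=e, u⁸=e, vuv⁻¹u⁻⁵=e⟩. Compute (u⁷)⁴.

Compute successive powers of (u⁷), reducing at each step:
  (u⁷)²: (u⁷) · u⁷ = u⁶
  (u⁷)³: (u⁶) · u⁷ = u⁵
  (u⁷)⁴: (u⁵) · u⁷ = u⁴

Answer: u⁴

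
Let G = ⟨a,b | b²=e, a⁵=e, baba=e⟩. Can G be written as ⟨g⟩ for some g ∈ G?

Every cyclic group is abelian. But a·b = ab while b·a = a⁴b, so a·b ≠ b·a and G is not abelian. Hence G is not cyclic.

Answer: No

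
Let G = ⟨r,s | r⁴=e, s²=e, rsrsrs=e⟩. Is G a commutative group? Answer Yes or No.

r·s = rs but s·r = sr, so r·s ≠ s·r and G is not abelian.

Answer: No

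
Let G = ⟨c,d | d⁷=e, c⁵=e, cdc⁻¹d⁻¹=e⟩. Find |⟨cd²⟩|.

|⟨cd²⟩| equals the order of cd². Compute successive powers until reaching e:
  (cd²)¹ = cd², (cd²)² = c²d⁴, (cd²)³ = c³d⁶, (cd²)⁴ = c⁴d, (cd²)⁵ = d³, (cd²)⁶ = cd⁵, (cd²)⁷ = c², (cd²)⁸ = c³d², (cd²)⁹ = c⁴d⁴, (cd²)¹⁰ = d⁶, (cd²)¹¹ = cd, (cd²)¹² = c²d³, (cd²)¹³ = c³d⁵, (cd²)¹⁴ = c⁴, (cd²)¹⁵ = d², (cd²)¹⁶ = cd⁴, (cd²)¹⁷ = c²d⁶, (cd²)¹⁸ = c³d, (cd²)¹⁹ = c⁴d³, (cd²)²⁰ = d⁵, (cd²)²¹ = c, (cd²)²² = c²d², (cd²)²³ = c³d⁴, (cd²)²⁴ = c⁴d⁶, (cd²)²⁵ = d, (cd²)²⁶ = cd³, (cd²)²⁷ = c²d⁵, (cd²)²⁸ = c³, (cd²)²⁹ = c⁴d², (cd²)³⁰ = d⁴, (cd²)³¹ = cd⁶, (cd²)³² = c²d, (cd²)³³ = c³d³, (cd²)³⁴ = c⁴d⁵, (cd²)³⁵ = e.
The smallest positive k with (cd²)ᵏ = e is 35, so |⟨cd²⟩| = 35.

Answer: 35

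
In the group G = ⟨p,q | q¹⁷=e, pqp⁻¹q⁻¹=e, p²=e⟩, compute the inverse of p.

The order of p is 2 (smallest k with pᵏ = e), so p⁻¹ = p¹ = p.
Check: p · p → p · p = e, giving e as required.

Answer: p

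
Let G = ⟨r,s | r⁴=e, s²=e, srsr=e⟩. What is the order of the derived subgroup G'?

G' = [G, G] is generated by all commutators. The generator-pair commutators are: [r, s] = r².
The subgroup they normally generate is {e, r²}, of order 2.
Check: |G/G'| = 8/2 = 4 is the order of the abelianisation.

Answer: 2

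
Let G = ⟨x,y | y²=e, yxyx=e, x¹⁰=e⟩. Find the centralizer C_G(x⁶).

⟨x⁶⟩ ⊆ C_G(x⁶) since powers of x⁶ commute with x⁶; so |C_G(x⁶)| ≥ |⟨x⁶⟩| = 5.
By orbit–stabilizer, |C_G(x⁶)| = |G| / |conj. class of x⁶| = 20 / 2 = 10.
The 10 elements commuting with x⁶ are {e, x, x², x³, x⁴, x⁵, x⁶, x⁷, x⁸, x⁹}.

Answer: {e, x, x², x³, x⁴, x⁵, x⁶, x⁷, x⁸, x⁹}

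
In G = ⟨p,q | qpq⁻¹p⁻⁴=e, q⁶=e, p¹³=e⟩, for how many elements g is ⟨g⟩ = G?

⟨g⟩ = G would require ord(g) = |G| = 78, but the maximum element order in G is 13 < 78. So G is not cyclic and no single element generates it: the count is 0.

Answer: 0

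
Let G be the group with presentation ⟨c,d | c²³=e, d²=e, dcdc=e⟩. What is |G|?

Enumerate words in the generators, reducing via the relations: the distinct elements are
  {c, d, e, cd, c², c³, c⁴, c⁵, c⁶, c⁷, c⁸, c⁹, c²d, c²², c²¹, c²⁰, c³d, c¹², c¹³, c¹¹, c¹⁰, c¹⁴, c¹⁵, c¹⁶, c¹⁷, c¹⁸, c¹⁹, c⁴d, c⁵d, c⁶d, c⁷d, c⁸d, c⁹d, c²²d, c²¹d, c²⁰d, c¹²d, c¹³d, c¹¹d, c¹⁰d, c¹⁴d, c¹⁵d, c¹⁶d, c¹⁷d, c¹⁸d, c¹⁹d}.
No further products give new elements, so |G| = 46.

Answer: 46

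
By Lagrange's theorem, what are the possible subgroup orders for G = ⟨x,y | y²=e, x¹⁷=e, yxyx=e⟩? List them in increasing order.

|G| = 34 = 2 · 17. By Lagrange's theorem the order of any subgroup divides 34; the divisors of 34 are 1, 2, 17, 34.

Answer: 1, 2, 17, 34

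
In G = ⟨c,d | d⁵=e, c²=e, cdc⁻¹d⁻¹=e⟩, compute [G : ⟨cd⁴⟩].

First find ord(cd⁴) by computing successive powers:
  (cd⁴)¹ = cd⁴, (cd⁴)² = d³, (cd⁴)³ = cd², (cd⁴)⁴ = d, (cd⁴)⁵ = c, (cd⁴)⁶ = d⁴, (cd⁴)⁷ = cd³, (cd⁴)⁸ = d², (cd⁴)⁹ = cd, (cd⁴)¹⁰ = e.
So |⟨cd⁴⟩| = ord(cd⁴) = 10. With |G| = 10, by Lagrange [G : ⟨cd⁴⟩] = 10/10 = 1.

Answer: 1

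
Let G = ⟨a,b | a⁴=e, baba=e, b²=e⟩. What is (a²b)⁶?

Compute successive powers of (a²b), reducing at each step:
  (a²b)²: (a²b) · a² = b;   b · b = e
  (a²b)³: e · a² = a²;   (a²) · b = a²b
  (a²b)⁴: (a²b) · a² = b;   b · b = e
  (a²b)⁵: e · a² = a²;   (a²) · b = a²b
  (a²b)⁶: (a²b) · a² = b;   b · b = e

Answer: e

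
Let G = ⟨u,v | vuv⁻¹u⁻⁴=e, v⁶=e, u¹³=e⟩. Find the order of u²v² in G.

Compute successive powers until reaching e:
  (u²v²)¹ = u²v², (u²v²)² = u⁸v⁴, (u²v²)³ = e.
The smallest positive k with (u²v²)ᵏ = e is 3.

Answer: 3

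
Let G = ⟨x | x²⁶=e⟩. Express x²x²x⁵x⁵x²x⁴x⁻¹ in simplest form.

Multiply left to right, reducing at each step:
  (x²) · x² = x⁴
  (x⁴) · x⁵ = x⁹
  (x⁹) · x⁵ = x¹⁴
  (x¹⁴) · x² = x¹⁶
  (x¹⁶) · x⁴ = x²⁰
  (x²⁰) · x⁻¹ = x¹⁹

Answer: x¹⁹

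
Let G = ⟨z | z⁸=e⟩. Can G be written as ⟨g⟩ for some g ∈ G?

|G| = 8. The element z has order 8 (its powers give 8 distinct elements), so ⟨z⟩ = G and G is cyclic.

Answer: Yes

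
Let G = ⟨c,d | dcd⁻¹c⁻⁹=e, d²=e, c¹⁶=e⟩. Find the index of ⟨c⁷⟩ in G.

First find ord(c⁷) by computing successive powers:
  (c⁷)¹ = c⁷, (c⁷)² = c¹⁴, (c⁷)³ = c⁵, (c⁷)⁴ = c¹², (c⁷)⁵ = c³, (c⁷)⁶ = c¹⁰, (c⁷)⁷ = c, (c⁷)⁸ = c⁸, (c⁷)⁹ = c¹⁵, (c⁷)¹⁰ = c⁶, (c⁷)¹¹ = c¹³, (c⁷)¹² = c⁴, (c⁷)¹³ = c¹¹, (c⁷)¹⁴ = c², (c⁷)¹⁵ = c⁹, (c⁷)¹⁶ = e.
So |⟨c⁷⟩| = ord(c⁷) = 16. With |G| = 32, by Lagrange [G : ⟨c⁷⟩] = 32/16 = 2.

Answer: 2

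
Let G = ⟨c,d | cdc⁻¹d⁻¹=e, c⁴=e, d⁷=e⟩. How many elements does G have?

Enumerate words in the generators, reducing via the relations: the distinct elements are
  {c, d, e, cd, c², c³, d², d³, d⁴, d⁵, d⁶, cd², cd³, cd⁴, cd⁵, cd⁶, c²d, c³d, c²d², c²d³, c²d⁴, c²d⁵, c²d⁶, c³d², c³d³, c³d⁴, c³d⁵, c³d⁶}.
No further products give new elements, so |G| = 28.

Answer: 28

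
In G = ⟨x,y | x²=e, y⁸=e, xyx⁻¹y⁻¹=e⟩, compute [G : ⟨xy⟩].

First find ord(xy) by computing successive powers:
  (xy)¹ = xy, (xy)² = y², (xy)³ = xy³, (xy)⁴ = y⁴, (xy)⁵ = xy⁵, (xy)⁶ = y⁶, (xy)⁷ = xy⁷, (xy)⁸ = e.
So |⟨xy⟩| = ord(xy) = 8. With |G| = 16, by Lagrange [G : ⟨xy⟩] = 16/8 = 2.

Answer: 2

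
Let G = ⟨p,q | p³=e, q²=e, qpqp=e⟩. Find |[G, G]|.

G' = [G, G] is generated by all commutators. The generator-pair commutators are: [p, q] = p².
The subgroup they normally generate is {e, p, p²}, of order 3.
Check: |G/G'| = 6/3 = 2 is the order of the abelianisation.

Answer: 3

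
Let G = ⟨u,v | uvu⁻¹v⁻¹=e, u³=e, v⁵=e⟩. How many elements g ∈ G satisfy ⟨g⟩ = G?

G is cyclic of order 15. An element generates G iff its order is 15, and a cyclic group of order 15 has exactly φ(15) = 8 such elements.

Answer: 8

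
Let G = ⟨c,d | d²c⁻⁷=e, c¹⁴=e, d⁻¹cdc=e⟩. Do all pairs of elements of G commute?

c·d = cd but d·c = c⁶d⁻¹, so c·d ≠ d·c and G is not abelian.

Answer: No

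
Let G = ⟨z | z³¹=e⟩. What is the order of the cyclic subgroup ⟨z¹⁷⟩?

|⟨z¹⁷⟩| equals the order of z¹⁷. Compute successive powers until reaching e:
  (z¹⁷)¹ = z¹⁷, (z¹⁷)² = z³, (z¹⁷)³ = z²⁰, (z¹⁷)⁴ = z⁶, (z¹⁷)⁵ = z²³, (z¹⁷)⁶ = z⁹, (z¹⁷)⁷ = z²⁶, (z¹⁷)⁸ = z¹², (z¹⁷)⁹ = z²⁹, (z¹⁷)¹⁰ = z¹⁵, (z¹⁷)¹¹ = z, (z¹⁷)¹² = z¹⁸, (z¹⁷)¹³ = z⁴, (z¹⁷)¹⁴ = z²¹, (z¹⁷)¹⁵ = z⁷, (z¹⁷)¹⁶ = z²⁴, (z¹⁷)¹⁷ = z¹⁰, (z¹⁷)¹⁸ = z²⁷, (z¹⁷)¹⁹ = z¹³, (z¹⁷)²⁰ = z³⁰, (z¹⁷)²¹ = z¹⁶, (z¹⁷)²² = z², (z¹⁷)²³ = z¹⁹, (z¹⁷)²⁴ = z⁵, (z¹⁷)²⁵ = z²², (z¹⁷)²⁶ = z⁸, (z¹⁷)²⁷ = z²⁵, (z¹⁷)²⁸ = z¹¹, (z¹⁷)²⁹ = z²⁸, (z¹⁷)³⁰ = z¹⁴, (z¹⁷)³¹ = e.
The smallest positive k with (z¹⁷)ᵏ = e is 31, so |⟨z¹⁷⟩| = 31.

Answer: 31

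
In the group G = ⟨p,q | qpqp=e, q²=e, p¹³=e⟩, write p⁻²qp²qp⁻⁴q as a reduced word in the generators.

Multiply left to right, reducing at each step:
  (p¹¹) · q = p¹¹q
  (p¹¹q) · p² = p⁹q
  (p⁹q) · q = p⁹
  (p⁹) · p⁻⁴ = p⁵
  (p⁵) · q = p⁵q

Answer: p⁵q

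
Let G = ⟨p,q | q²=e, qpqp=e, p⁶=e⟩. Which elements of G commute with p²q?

⟨p²q⟩ ⊆ C_G(p²q) since powers of p²q commute with p²q; so |C_G(p²q)| ≥ |⟨p²q⟩| = 2.
By orbit–stabilizer, |C_G(p²q)| = |G| / |conj. class of p²q| = 12 / 3 = 4.
The 4 elements commuting with p²q are {e, p³, p⁵q, p²q}.

Answer: {e, p³, p⁵q, p²q}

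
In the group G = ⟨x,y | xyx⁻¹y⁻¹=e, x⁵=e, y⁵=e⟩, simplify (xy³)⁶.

Compute successive powers of (xy³), reducing at each step:
  (xy³)²: (xy³) · x = x²y³;   (x²y³) · y³ = x²y
  (xy³)³: (x²y) · x = x³y;   (x³y) · y³ = x³y⁴
  (xy³)⁴: (x³y⁴) · x = x⁴y⁴;   (x⁴y⁴) · y³ = x⁴y²
  (xy³)⁵: (x⁴y²) · x = y²;   (y²) · y³ = e
  (xy³)⁶: e · x = x;   x · y³ = xy³

Answer: xy³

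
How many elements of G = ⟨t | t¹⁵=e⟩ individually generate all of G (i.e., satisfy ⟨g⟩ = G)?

G is cyclic of order 15. An element generates G iff its order is 15, and a cyclic group of order 15 has exactly φ(15) = 8 such elements.

Answer: 8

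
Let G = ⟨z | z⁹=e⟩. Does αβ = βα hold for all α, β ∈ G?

G has a single generator, so G is cyclic and hence abelian.

Answer: Yes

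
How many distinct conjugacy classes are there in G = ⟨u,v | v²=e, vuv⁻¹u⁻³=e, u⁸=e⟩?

The conjugacy classes (representative and size) are:
  [e] (size 1), [u³] (size 2), [u²] (size 2), [u⁴] (size 1), [u⁵] (size 2), [u⁴v] (size 4), [uv] (size 4).
Class equation: 1 + 2 + 2 + 1 + 2 + 4 + 4 = 16 = |G|. So G has 7 conjugacy classes.

Answer: 7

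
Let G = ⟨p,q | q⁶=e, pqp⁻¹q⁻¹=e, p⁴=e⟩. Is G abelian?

Each pair of generators commutes: p·q = pq = q·p. Since the generators pairwise commute, every element of G commutes with every other, so G is abelian.

Answer: Yes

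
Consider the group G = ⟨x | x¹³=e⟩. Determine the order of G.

G is generated by a single element, so G is cyclic. The relator gives x¹³ = e and no smaller power is forced to be e, so the 13 powers {e, x, x², x³, x⁴, x⁵, x⁶, x⁷, x⁸, x⁹, x¹², x¹¹, x¹⁰} are distinct. Hence |G| = 13.

Answer: 13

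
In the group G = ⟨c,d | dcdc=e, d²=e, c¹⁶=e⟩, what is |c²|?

Compute successive powers until reaching e:
  (c²)¹ = c², (c²)² = c⁴, (c²)³ = c⁶, (c²)⁴ = c⁸, (c²)⁵ = c¹⁰, (c²)⁶ = c¹², (c²)⁷ = c¹⁴, (c²)⁸ = e.
The smallest positive k with (c²)ᵏ = e is 8.

Answer: 8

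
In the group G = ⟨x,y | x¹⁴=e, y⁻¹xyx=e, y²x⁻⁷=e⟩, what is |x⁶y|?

Compute successive powers until reaching e:
  (x⁶y)¹ = x⁶y, (x⁶y)² = x⁷, (x⁶y)³ = x⁶y⁻¹, (x⁶y)⁴ = e.
The smallest positive k with (x⁶y)ᵏ = e is 4.

Answer: 4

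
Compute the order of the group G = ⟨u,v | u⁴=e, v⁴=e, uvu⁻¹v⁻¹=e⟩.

Enumerate words in the generators, reducing via the relations: the distinct elements are
  {e, u, v, uv, u², u³, v², v³, uv², uv³, u²v, u³v, u²v², u²v³, u³v², u³v³}.
No further products give new elements, so |G| = 16.

Answer: 16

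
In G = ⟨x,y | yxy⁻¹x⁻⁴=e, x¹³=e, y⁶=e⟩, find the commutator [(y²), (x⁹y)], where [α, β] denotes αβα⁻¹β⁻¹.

[(y²), (x⁹y)] = (y²)·(x⁹y)·(y²)⁻¹·(x⁹y)⁻¹.
  (y²) · (x⁹y) = xy³
  (xy³) · (y⁴) = xy
  (xy) · (xy⁵) = x⁵

Answer: x⁵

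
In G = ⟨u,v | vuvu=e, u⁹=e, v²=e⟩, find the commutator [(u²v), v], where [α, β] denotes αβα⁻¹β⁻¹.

[(u²v), v] = (u²v)·v·(u²v)⁻¹·v⁻¹.
  (u²v) · v = u²
  (u²) · (u²v) = u⁴v
  (u⁴v) · v = u⁴

Answer: u⁴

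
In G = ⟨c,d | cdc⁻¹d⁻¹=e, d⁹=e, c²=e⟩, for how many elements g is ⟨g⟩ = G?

G is cyclic of order 18. An element generates G iff its order is 18, and a cyclic group of order 18 has exactly φ(18) = 6 such elements.

Answer: 6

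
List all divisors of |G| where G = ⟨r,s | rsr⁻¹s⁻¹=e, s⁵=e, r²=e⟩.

|G| = 10 = 2 · 5. By Lagrange's theorem the order of any subgroup divides 10; the divisors of 10 are 1, 2, 5, 10.

Answer: 1, 2, 5, 10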